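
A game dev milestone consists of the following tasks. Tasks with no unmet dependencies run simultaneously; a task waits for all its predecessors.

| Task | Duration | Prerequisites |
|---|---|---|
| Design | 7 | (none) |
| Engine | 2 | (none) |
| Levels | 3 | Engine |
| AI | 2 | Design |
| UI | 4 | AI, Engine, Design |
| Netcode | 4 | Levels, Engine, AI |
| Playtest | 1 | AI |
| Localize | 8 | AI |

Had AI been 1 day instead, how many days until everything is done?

As given, the longest chain is Design→AI→Localize = 7+2+8 = 17, so the finish is 17 days.
Since AI is critical, the -1 change carries straight to that chain (now 16 days).
No other chain overtakes it, so the finish is 16 days.

16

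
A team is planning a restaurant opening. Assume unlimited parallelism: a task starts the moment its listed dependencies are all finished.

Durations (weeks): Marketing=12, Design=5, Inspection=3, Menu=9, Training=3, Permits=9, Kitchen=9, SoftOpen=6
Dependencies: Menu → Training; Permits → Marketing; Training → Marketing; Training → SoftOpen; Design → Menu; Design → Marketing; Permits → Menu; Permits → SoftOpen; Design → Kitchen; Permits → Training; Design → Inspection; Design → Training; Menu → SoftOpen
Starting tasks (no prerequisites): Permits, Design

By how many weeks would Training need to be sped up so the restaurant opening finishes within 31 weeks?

2

Current finish: 33 weeks; target: 31.
Training is on every critical path, so each week cut from Training cuts the finish by one (this holds down to a finish of 31).
Need 33 − 31 = 2 weeks off Training → Training becomes 1 week, finish becomes 31.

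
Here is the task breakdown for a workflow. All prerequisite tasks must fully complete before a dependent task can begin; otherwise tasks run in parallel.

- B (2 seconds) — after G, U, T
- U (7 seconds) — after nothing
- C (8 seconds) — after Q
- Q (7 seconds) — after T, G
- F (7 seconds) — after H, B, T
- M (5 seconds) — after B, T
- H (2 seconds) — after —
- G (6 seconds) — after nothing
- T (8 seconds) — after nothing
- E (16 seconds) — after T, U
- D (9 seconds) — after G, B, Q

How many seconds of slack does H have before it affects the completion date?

T→E = 8+16 = 24 sets the makespan at 24 seconds.
H finishes as early as 2 and must finish by 17.
So H can slip 17 − 2 = 15 seconds.

15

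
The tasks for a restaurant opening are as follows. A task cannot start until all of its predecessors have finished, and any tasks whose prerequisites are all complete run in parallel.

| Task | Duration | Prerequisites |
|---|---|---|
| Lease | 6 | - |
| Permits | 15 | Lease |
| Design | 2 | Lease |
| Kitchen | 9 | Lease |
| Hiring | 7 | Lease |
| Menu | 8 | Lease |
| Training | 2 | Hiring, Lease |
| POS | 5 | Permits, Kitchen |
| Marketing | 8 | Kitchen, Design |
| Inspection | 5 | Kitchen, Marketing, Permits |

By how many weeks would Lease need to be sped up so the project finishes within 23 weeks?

5

Current finish: 28 weeks; target: 23.
Lease is on every critical path, so each week cut from Lease cuts the finish by one (this holds down to a finish of 23).
Need 28 − 23 = 5 weeks off Lease → Lease becomes 1 week, finish becomes 23.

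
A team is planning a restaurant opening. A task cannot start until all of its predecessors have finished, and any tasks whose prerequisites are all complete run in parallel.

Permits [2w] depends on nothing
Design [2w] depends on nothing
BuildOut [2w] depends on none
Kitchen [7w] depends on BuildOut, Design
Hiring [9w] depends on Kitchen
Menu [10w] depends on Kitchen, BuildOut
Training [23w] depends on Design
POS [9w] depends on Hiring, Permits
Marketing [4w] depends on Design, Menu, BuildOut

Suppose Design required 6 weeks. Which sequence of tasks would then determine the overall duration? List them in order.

Design, Kitchen, Hiring, POS

Actual critical path: Design→Kitchen→Hiring→POS = 2+7+9+9 = 27 ⇒ 27 weeks.
Since Design is critical, the +4 change carries straight to that chain (now 31 weeks).
That remains the longest chain; total 31 weeks.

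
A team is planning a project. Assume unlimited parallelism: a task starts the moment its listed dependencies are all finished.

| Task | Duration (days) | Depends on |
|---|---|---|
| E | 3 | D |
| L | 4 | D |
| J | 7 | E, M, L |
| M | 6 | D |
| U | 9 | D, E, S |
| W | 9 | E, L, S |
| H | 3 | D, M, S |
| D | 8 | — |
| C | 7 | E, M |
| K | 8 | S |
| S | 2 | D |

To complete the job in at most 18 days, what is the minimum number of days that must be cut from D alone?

3

Current finish: 21 days; target: 18.
D is on every critical path, so each day cut from D cuts the finish by one (this holds down to a finish of 14).
Need 21 − 18 = 3 days off D → D becomes 5 days, finish becomes 18.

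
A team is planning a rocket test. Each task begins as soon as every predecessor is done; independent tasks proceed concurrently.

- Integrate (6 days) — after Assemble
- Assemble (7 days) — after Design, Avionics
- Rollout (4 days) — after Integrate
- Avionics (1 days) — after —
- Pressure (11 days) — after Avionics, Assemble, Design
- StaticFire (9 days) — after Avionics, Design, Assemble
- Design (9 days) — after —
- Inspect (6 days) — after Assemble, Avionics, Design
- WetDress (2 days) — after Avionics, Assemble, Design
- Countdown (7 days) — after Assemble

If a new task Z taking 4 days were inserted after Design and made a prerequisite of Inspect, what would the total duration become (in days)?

Originally the job takes 27 days.
With Z inserted, Inspect now waits for max(Assemble, Avionics, Design, Z).
New critical path: Design→Assemble→Pressure = 9+7+11 = 27 ⇒ 27 days.

27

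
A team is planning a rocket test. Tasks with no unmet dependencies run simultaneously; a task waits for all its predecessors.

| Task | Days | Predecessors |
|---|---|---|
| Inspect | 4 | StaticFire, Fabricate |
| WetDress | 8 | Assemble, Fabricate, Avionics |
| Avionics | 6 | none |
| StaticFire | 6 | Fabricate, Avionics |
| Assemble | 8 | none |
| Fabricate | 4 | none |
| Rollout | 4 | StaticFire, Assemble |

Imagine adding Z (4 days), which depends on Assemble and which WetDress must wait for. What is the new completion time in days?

20

Originally the rocket test takes 16 days.
With Z inserted, WetDress now waits for max(Assemble, Fabricate, Avionics, Z).
New critical path: Assemble→Z→WetDress = 8+4+8 = 20 ⇒ 20 days.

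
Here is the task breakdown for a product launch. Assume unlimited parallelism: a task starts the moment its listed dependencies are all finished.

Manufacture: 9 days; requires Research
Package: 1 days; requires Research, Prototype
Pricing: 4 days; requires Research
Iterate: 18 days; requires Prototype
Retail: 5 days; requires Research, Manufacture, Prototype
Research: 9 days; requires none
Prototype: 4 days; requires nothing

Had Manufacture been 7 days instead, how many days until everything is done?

22

Baseline: Research→Manufacture→Retail = 9+9+5 = 23 → 23 days.
Since Manufacture is critical, the -2 change carries straight to that chain (now 21 days).
Now Prototype→Iterate = 4+18 = 22 is longest, so the finish becomes 22 days.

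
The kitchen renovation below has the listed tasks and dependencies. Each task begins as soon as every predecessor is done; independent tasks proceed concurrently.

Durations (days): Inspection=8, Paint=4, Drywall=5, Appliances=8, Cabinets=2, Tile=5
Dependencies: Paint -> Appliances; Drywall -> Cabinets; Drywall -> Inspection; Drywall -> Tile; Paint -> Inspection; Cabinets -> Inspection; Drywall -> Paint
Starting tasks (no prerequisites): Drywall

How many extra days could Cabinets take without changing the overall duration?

2

Critical path: Drywall→Paint→Inspection = 5+4+8 = 17, so the finish is 17 days.
Longest path through Cabinets: 15 days (earliest finish 7, latest finish 9).
So Cabinets can slip 9 − 7 = 2 days.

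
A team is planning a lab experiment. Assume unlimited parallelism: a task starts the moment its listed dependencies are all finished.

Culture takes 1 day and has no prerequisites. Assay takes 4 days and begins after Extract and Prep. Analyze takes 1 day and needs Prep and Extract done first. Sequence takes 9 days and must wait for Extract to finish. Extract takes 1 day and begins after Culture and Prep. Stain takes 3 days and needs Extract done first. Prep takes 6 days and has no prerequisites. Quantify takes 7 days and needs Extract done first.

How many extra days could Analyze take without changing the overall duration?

8

Critical path: Prep→Extract→Sequence = 6+1+9 = 16, so the finish is 16 days.
The longest chain containing Analyze totals 8 days.
Float = 16 − 8 = 8.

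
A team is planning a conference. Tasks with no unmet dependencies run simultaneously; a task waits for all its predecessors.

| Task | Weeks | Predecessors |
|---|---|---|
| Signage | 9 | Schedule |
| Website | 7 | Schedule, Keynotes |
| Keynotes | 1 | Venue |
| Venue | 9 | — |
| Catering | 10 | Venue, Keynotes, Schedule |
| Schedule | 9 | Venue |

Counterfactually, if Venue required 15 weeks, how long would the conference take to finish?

34

Critical path before the change: Venue→Schedule→Catering = 9+9+10 = 28 giving 28 weeks.
Venue is on the critical path; changing it to 15 makes that path 34 weeks.
No other chain overtakes it, so the finish is 34 weeks.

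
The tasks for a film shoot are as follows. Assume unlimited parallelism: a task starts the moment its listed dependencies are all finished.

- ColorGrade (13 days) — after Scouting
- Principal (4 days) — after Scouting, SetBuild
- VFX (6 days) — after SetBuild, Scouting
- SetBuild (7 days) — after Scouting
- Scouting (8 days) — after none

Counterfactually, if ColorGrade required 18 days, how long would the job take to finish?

26

The binding path is Scouting→ColorGrade = 8+13 = 21; finish at 21 days.
Since ColorGrade is critical, the +5 change carries straight to that chain (now 26 days).
No other chain overtakes it, so the finish is 26 days.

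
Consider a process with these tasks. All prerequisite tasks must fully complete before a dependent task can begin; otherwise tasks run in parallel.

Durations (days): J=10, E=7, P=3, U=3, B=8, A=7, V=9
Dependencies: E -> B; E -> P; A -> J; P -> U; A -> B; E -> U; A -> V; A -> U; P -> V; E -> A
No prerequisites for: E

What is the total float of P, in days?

5

E→A→J = 7+7+10 = 24 sets the makespan at 24 days.
The longest chain containing P totals 19 days.
Slack of P = 12 − 7 = 5 days.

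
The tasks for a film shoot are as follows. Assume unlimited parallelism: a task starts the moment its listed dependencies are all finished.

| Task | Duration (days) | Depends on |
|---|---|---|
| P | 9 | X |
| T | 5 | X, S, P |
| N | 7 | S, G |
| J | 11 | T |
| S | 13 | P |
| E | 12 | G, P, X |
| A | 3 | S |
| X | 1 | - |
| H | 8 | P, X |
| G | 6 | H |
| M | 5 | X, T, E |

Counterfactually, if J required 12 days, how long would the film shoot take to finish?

Critical path before the change: X→P→H→G→E→M = 1+9+8+6+12+5 = 41 giving 41 days.
J has 2 days of float (longest path through it is 39).
The critical path is still X→P→H→G→E→M; finish is now 41 days.

41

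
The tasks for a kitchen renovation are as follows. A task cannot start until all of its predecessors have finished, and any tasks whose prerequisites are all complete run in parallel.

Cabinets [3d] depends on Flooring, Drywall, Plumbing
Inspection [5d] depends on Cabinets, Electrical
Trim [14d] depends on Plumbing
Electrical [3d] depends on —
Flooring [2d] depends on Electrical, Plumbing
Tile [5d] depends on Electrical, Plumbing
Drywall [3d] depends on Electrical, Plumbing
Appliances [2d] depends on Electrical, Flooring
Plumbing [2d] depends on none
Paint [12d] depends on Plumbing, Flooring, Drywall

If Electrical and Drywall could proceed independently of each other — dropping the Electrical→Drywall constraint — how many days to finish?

17

Original critical path: Electrical→Drywall→Paint = 3+3+12 = 18 ⇒ 18 days.
Without Electrical→Drywall, Drywall's earliest start moves from 3 to 2.
The longest chain is now Plumbing→Drywall→Paint = 2+3+12 = 17, so the schedule takes 17 days.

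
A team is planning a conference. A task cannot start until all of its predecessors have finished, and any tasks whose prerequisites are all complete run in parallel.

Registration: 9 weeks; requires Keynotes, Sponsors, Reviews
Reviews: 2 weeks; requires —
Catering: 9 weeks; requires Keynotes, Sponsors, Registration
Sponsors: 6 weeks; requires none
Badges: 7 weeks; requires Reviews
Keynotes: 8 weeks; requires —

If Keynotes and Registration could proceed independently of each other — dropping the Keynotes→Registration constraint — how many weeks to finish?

With the dependency in place, Keynotes→Registration→Catering = 8+9+9 = 26 sets the finish at 26 weeks.
Without Keynotes→Registration, Registration's earliest start moves from 8 to 6.
New critical path: Sponsors→Registration→Catering = 6+9+9 = 24 ⇒ 24 weeks.

24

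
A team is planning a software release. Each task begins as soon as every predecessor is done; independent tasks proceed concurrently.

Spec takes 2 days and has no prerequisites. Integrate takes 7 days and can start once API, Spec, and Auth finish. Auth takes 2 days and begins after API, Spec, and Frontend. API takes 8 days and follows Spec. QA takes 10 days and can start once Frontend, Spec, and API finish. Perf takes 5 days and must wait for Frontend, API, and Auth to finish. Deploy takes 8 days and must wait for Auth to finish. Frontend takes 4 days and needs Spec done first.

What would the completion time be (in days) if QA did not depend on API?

20

Before: longest chain Spec→API→Auth→Deploy = 2+8+2+8 = 20, finish 20.
Without API→QA, QA's earliest start moves from 10 to 6.
New critical path: Spec→API→Auth→Deploy = 2+8+2+8 = 20 ⇒ 20 days.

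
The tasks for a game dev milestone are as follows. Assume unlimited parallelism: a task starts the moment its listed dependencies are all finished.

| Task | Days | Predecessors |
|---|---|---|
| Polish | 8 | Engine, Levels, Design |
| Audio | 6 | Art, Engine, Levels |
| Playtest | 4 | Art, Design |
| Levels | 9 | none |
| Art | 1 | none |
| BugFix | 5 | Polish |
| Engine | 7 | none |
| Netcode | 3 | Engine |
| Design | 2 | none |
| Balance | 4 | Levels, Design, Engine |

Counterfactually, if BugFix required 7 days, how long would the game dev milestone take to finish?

The binding path is Levels→Polish→BugFix = 9+8+5 = 22; finish at 22 days.
Since BugFix is critical, the +2 change carries straight to that chain (now 24 days).
The critical path is still Levels→Polish→BugFix; finish is now 24 days.

24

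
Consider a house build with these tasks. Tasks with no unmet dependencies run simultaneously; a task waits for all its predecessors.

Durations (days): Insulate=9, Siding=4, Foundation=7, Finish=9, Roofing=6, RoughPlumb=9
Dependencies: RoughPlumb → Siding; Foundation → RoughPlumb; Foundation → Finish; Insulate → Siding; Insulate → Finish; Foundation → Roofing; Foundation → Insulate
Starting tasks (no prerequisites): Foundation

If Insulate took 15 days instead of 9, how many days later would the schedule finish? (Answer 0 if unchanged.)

6

Baseline: Foundation→Insulate→Finish = 7+9+9 = 25 → 25 days.
Insulate is on the critical path; changing it to 15 makes that path 31 days.
The critical path is still Foundation→Insulate→Finish; finish is now 31 days.
Change in finish: 31 − 25 = +6 days.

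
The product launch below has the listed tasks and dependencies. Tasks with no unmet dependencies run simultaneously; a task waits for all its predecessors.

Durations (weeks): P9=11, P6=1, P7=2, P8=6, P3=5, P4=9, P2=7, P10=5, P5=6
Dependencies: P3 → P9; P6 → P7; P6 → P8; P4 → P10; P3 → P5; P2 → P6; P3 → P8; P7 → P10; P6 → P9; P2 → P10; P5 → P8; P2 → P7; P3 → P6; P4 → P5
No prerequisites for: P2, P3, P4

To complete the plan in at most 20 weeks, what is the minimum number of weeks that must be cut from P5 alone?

Current finish: 21 weeks; target: 20.
P5 is on every critical path, so each week cut from P5 cuts the finish by one (this holds down to a finish of 19).
Need 21 − 20 = 1 week off P5 → P5 becomes 5 weeks, finish becomes 20.

1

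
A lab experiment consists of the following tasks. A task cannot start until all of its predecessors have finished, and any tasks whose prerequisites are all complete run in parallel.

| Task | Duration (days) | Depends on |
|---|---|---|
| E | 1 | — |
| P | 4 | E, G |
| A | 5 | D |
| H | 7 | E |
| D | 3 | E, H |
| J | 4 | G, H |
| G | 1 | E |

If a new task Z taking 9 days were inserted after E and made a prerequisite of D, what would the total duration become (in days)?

Originally the schedule takes 16 days.
With Z inserted, D now waits for max(E, H, Z).
New critical path: E→Z→D→A = 1+9+3+5 = 18 ⇒ 18 days.

18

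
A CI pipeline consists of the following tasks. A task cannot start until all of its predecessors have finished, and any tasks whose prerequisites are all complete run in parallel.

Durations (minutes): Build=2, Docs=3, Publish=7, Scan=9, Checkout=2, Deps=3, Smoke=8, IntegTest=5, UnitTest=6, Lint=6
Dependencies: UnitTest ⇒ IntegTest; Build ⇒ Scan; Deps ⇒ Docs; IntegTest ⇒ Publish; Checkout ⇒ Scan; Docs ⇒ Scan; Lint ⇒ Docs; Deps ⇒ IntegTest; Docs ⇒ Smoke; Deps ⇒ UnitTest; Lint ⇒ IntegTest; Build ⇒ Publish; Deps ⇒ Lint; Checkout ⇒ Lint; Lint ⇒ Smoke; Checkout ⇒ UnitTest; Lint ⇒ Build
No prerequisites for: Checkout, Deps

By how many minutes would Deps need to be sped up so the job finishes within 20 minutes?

1

Current finish: 21 minutes; target: 20.
Deps is on every critical path, so each minute cut from Deps cuts the finish by one (this holds down to a finish of 20).
Need 21 − 20 = 1 minute off Deps → Deps becomes 2 minutes, finish becomes 20.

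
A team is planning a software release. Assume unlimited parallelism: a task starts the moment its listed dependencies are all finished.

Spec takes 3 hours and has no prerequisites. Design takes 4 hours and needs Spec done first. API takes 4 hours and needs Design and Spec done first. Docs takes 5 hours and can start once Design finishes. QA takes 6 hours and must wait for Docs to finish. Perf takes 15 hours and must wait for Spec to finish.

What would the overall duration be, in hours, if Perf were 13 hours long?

Critical path before the change: Spec→Perf = 3+15 = 18 giving 18 hours.
Perf is on the critical path; changing it to 13 makes that path 16 hours.
Now Spec→Design→Docs→QA = 3+4+5+6 = 18 is longest, so the finish becomes 18 hours.

18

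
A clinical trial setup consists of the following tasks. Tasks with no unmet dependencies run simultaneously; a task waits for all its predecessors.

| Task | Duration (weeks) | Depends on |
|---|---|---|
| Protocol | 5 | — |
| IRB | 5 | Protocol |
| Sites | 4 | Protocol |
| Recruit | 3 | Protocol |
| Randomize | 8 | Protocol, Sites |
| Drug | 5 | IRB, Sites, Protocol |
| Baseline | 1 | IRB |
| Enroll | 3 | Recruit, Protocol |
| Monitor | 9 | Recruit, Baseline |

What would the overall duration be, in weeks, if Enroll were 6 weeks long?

20

Baseline: Protocol→IRB→Baseline→Monitor = 5+5+1+9 = 20 → 20 weeks.
Enroll has 9 weeks of float (longest path through it is 11).
No other chain overtakes it, so the finish is 20 weeks.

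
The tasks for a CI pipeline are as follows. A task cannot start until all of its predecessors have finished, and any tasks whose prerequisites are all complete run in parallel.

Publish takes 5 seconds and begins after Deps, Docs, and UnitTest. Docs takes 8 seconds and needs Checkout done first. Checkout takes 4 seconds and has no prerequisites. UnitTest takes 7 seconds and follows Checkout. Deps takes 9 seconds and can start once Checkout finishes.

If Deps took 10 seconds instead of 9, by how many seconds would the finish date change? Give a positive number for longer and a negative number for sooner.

1

As given, the longest chain is Checkout→Deps→Publish = 4+9+5 = 18, so the finish is 18 seconds.
Since Deps is critical, the +1 change carries straight to that chain (now 19 seconds).
That remains the longest chain; total 19 seconds.
Change in finish: 19 − 18 = +1 seconds.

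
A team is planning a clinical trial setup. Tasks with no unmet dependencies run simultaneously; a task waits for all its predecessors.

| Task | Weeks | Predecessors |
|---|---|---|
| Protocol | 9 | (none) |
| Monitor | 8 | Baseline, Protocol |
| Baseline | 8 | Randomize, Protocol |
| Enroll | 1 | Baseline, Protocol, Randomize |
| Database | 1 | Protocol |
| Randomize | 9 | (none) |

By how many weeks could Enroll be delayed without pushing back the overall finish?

Protocol→Baseline→Monitor = 9+8+8 = 25 sets the makespan at 25 weeks.
Longest path through Enroll: 18 weeks (earliest finish 18, latest finish 25).
Float = 25 − 18 = 7.

7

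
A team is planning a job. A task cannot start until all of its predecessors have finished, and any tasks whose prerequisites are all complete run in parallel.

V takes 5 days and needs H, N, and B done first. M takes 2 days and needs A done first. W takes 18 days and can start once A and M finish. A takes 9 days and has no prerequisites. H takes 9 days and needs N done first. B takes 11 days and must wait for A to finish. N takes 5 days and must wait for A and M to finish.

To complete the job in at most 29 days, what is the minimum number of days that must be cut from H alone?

1

Current finish: 30 days; target: 29.
H is on every critical path, so each day cut from H cuts the finish by one (this holds down to a finish of 29).
Need 30 − 29 = 1 day off H → H becomes 8 days, finish becomes 29.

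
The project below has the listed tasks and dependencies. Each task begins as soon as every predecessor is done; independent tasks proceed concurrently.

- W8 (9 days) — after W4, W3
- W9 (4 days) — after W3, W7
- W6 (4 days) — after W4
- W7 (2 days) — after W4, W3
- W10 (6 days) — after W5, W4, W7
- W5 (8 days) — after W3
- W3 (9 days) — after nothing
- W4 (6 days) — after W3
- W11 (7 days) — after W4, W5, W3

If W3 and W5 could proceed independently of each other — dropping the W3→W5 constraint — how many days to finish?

24

With the dependency in place, W3→W4→W8 = 9+6+9 = 24 sets the finish at 24 days.
Without W3→W5, W5's earliest start moves from 9 to 0.
The longest chain is now W3→W4→W8 = 9+6+9 = 24, so the project takes 24 days.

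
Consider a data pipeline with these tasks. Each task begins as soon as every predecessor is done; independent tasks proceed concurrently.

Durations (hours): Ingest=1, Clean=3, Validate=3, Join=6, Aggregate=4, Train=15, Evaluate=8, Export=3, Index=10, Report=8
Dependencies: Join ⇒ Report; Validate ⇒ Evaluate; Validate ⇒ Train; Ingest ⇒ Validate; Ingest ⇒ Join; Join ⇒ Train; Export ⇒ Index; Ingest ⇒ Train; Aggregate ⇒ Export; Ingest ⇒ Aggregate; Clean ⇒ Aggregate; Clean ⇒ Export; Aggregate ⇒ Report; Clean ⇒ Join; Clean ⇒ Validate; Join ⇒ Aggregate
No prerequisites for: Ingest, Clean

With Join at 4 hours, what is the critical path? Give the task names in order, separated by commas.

The binding path is Clean→Join→Aggregate→Export→Index = 3+6+4+3+10 = 26; finish at 26 hours.
Join is on the critical path; changing it to 4 makes that path 24 hours.
That remains the longest chain; total 24 hours.

Clean, Join, Aggregate, Export, Index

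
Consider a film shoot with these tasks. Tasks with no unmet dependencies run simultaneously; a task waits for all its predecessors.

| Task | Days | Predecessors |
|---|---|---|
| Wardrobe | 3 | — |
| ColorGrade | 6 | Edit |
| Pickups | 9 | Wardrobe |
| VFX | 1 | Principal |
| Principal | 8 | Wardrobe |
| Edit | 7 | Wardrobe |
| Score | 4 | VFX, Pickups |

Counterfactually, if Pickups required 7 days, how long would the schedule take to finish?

Actual critical path: Wardrobe→Pickups→Score = 3+9+4 = 16 ⇒ 16 days.
Pickups lies on that path, so at 7 days the path becomes 14 days.
Now Wardrobe→Principal→VFX→Score = 3+8+1+4 = 16 is longest, so the finish becomes 16 days.

16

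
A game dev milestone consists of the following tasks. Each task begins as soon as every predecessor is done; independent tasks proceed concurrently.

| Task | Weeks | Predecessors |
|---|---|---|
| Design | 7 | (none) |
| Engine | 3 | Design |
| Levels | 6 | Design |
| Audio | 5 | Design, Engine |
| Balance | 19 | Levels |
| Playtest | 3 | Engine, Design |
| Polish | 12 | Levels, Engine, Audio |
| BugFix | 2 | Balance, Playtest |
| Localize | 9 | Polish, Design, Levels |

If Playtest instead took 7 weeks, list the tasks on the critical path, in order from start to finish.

Design, Engine, Audio, Polish, Localize

Actual critical path: Design→Engine→Audio→Polish→Localize = 7+3+5+12+9 = 36 ⇒ 36 weeks.
Playtest has 21 weeks of float (longest path through it is 15).
No other chain overtakes it, so the finish is 36 weeks.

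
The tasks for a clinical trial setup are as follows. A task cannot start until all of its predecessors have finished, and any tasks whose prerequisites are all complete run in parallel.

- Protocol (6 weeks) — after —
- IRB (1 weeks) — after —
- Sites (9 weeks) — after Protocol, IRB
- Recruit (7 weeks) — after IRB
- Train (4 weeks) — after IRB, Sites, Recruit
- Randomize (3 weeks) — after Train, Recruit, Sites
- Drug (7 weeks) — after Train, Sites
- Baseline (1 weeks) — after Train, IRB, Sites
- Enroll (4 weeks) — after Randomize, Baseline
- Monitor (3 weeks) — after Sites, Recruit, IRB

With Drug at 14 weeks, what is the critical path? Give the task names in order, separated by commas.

The binding path is Protocol→Sites→Train→Drug = 6+9+4+7 = 26; finish at 26 weeks.
Drug lies on that path, so at 14 weeks the path becomes 33 weeks.
The critical path is still Protocol→Sites→Train→Drug; finish is now 33 weeks.

Protocol, Sites, Train, Drug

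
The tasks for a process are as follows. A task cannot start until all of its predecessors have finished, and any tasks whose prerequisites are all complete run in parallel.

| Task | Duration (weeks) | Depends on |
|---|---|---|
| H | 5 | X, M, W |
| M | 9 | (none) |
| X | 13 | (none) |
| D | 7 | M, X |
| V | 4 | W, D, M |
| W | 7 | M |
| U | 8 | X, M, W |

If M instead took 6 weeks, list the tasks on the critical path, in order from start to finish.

As given, the longest chain is M→W→U = 9+7+8 = 24, so the finish is 24 weeks.
M lies on that path, so at 6 weeks the path becomes 21 weeks.
The binding chain switches to X→D→V = 13+7+4 = 24; finish 24 weeks.

X, D, V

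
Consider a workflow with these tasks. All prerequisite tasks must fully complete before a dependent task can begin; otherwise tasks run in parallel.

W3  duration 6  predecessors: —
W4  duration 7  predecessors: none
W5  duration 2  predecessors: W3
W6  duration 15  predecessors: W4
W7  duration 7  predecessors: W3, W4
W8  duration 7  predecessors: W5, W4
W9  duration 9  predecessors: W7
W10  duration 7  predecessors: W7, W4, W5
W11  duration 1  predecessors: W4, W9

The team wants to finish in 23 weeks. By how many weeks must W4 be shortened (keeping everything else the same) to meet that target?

1

Current finish: 24 weeks; target: 23.
W4 is on every critical path, so each week cut from W4 cuts the finish by one (this holds down to a finish of 23).
Need 24 − 23 = 1 week off W4 → W4 becomes 6 weeks, finish becomes 23.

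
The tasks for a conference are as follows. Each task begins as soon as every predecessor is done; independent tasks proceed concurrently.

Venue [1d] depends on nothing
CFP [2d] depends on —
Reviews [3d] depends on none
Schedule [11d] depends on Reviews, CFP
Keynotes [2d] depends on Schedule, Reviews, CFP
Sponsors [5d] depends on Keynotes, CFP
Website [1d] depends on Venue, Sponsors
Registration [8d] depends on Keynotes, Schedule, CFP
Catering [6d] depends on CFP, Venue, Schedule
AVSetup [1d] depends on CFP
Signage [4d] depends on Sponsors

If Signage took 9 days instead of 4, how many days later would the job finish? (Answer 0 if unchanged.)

The binding path is Reviews→Schedule→Keynotes→Sponsors→Signage = 3+11+2+5+4 = 25; finish at 25 days.
Signage lies on that path, so at 9 days the path becomes 30 days.
The critical path is still Reviews→Schedule→Keynotes→Sponsors→Signage; finish is now 30 days.
Change in finish: 30 − 25 = +5 days.

5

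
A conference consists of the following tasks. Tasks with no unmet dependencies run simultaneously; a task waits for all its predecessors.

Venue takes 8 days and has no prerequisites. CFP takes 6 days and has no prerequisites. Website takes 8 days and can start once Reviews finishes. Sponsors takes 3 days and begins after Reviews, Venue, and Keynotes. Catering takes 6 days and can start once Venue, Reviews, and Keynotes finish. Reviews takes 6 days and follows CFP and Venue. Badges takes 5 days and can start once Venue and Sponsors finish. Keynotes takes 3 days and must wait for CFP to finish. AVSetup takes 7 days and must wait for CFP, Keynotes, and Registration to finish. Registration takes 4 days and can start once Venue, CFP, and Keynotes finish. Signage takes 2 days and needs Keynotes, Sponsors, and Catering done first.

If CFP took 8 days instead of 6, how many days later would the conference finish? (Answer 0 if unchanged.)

0

The binding path is Venue→Reviews→Sponsors→Badges = 8+6+3+5 = 22; finish at 22 days.
CFP is off the critical path — its longest chain is 20 days, giving 2 of slack.
No other chain overtakes it, so the finish is 22 days.
Change in finish: 22 − 22 = +0 days.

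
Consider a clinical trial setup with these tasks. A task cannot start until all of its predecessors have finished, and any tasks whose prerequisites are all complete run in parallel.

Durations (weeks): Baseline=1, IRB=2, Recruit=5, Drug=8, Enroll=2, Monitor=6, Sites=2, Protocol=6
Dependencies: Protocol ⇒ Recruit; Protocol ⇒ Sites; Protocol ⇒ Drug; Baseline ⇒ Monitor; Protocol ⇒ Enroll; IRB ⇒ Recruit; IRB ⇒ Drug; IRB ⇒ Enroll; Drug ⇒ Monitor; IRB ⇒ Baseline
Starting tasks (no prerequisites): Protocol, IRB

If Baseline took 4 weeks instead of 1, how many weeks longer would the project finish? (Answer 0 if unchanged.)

0

The binding path is Protocol→Drug→Monitor = 6+8+6 = 20; finish at 20 weeks.
The longest path through Baseline is only 9 weeks, so Baseline has float 11.
No other chain overtakes it, so the finish is 20 weeks.
Change in finish: 20 − 20 = +0 weeks.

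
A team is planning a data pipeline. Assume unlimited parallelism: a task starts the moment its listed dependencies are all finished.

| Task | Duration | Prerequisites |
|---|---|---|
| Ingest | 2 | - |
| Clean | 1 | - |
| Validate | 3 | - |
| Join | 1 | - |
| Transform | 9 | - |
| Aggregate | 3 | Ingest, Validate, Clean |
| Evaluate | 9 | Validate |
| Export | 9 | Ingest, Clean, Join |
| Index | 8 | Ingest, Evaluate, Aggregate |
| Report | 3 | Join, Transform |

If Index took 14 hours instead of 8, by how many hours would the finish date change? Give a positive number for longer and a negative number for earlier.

Baseline: Validate→Evaluate→Index = 3+9+8 = 20 → 20 hours.
Since Index is critical, the +6 change carries straight to that chain (now 26 hours).
That remains the longest chain; total 26 hours.
Change in finish: 26 − 20 = +6 hours.

6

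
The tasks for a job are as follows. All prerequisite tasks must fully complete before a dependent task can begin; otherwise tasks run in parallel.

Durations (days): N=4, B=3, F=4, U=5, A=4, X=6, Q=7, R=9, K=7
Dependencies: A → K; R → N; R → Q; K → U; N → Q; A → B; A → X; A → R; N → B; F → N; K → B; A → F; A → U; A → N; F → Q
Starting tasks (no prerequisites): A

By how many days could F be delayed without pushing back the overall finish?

5

A→R→N→Q = 4+9+4+7 = 24 sets the makespan at 24 days.
Longest path through F: 19 days (earliest finish 8, latest finish 13).
Float = 24 − 19 = 5.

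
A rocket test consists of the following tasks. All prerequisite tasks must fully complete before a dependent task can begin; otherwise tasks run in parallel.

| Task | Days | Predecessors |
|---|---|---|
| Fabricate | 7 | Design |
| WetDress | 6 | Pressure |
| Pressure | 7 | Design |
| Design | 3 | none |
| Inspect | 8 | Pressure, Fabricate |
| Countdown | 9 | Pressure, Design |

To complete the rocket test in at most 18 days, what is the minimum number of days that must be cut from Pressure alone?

1

Current finish: 19 days; target: 18.
Pressure is on every critical path, so each day cut from Pressure cuts the finish by one (this holds down to a finish of 18).
Need 19 − 18 = 1 day off Pressure → Pressure becomes 6 days, finish becomes 18.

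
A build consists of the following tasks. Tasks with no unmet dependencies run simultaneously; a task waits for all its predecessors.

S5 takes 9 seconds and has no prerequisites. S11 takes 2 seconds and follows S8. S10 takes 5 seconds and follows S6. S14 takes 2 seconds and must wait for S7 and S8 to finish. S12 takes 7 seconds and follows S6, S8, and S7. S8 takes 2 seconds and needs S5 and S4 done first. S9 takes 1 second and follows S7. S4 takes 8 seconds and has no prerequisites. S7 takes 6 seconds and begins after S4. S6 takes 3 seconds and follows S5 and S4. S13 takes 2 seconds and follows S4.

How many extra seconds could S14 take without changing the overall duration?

5

Critical path: S4→S7→S12 = 8+6+7 = 21, so the finish is 21 seconds.
The longest chain containing S14 totals 16 seconds.
So S14 can slip 21 − 16 = 5 seconds.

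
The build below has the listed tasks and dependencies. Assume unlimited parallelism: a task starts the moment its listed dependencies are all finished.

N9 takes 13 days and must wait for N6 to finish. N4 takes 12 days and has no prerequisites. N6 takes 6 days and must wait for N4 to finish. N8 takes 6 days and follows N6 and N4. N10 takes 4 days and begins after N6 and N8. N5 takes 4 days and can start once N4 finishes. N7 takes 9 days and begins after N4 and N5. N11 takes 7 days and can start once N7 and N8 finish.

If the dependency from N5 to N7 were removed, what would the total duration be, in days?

31

With the dependency in place, N4→N5→N7→N11 = 12+4+9+7 = 32 sets the finish at 32 days.
Without N5→N7, N7's earliest start moves from 16 to 12.
After: N4→N6→N8→N11 = 12+6+6+7 = 31 → 31 days.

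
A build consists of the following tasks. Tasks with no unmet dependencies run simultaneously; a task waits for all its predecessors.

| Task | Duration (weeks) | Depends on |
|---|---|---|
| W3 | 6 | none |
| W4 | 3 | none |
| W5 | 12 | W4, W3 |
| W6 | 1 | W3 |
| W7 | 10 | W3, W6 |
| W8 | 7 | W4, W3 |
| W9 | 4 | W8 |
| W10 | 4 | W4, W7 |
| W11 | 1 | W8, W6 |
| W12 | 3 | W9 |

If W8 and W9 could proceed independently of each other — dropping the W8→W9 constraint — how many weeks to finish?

Before: longest chain W3→W6→W7→W10 = 6+1+10+4 = 21, finish 21.
Without W8→W9, W9's earliest start moves from 13 to 0.
New critical path: W3→W6→W7→W10 = 6+1+10+4 = 21 ⇒ 21 weeks.

21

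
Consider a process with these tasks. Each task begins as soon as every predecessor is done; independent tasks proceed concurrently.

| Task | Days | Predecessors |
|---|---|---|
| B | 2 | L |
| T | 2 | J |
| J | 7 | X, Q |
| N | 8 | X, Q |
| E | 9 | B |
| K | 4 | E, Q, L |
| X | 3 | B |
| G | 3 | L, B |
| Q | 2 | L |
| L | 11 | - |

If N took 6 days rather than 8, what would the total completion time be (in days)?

26

As given, the longest chain is L→B→E→K = 11+2+9+4 = 26, so the finish is 26 days.
The longest path through N is only 24 days, so N has float 2.
No other chain overtakes it, so the finish is 26 days.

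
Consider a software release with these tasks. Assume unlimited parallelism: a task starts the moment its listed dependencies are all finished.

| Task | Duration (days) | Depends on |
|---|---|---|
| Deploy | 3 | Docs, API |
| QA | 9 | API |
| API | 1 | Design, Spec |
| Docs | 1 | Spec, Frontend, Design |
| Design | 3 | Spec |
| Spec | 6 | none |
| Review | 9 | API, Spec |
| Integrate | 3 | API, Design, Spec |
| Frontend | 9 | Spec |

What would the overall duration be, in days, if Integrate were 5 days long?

19

The binding path is Spec→Design→API→Review = 6+3+1+9 = 19; finish at 19 days.
Integrate has 6 days of float (longest path through it is 13).
That remains the longest chain; total 19 days.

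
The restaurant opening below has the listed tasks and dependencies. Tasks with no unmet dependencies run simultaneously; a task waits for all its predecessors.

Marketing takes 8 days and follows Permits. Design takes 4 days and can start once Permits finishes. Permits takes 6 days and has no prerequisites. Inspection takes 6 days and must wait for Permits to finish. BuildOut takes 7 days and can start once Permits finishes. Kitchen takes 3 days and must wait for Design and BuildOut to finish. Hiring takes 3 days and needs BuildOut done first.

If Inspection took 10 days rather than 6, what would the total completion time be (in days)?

Actual critical path: Permits→BuildOut→Kitchen = 6+7+3 = 16 ⇒ 16 days.
The longest path through Inspection is only 12 days, so Inspection has float 4.
The critical path is still Permits→BuildOut→Kitchen; finish is now 16 days.

16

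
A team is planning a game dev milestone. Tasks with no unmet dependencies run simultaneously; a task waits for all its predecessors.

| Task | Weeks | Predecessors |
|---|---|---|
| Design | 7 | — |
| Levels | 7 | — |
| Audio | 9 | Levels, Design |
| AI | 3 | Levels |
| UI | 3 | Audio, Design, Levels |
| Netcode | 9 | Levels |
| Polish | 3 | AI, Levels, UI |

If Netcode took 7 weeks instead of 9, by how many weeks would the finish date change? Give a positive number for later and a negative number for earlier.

0

The binding path is Design→Audio→UI→Polish = 7+9+3+3 = 22; finish at 22 weeks.
Netcode is off the critical path — its longest chain is 16 weeks, giving 6 of slack.
No other chain overtakes it, so the finish is 22 weeks.
Change in finish: 22 − 22 = +0 weeks.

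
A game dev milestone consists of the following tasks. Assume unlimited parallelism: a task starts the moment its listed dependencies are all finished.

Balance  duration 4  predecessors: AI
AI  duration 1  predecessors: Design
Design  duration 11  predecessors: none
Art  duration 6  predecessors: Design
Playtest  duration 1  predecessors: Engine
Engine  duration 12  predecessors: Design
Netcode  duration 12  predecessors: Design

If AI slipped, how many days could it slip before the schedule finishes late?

Design→Engine→Playtest = 11+12+1 = 24 sets the makespan at 24 days.
The longest chain containing AI totals 16 days.
Float = 24 − 16 = 8.

8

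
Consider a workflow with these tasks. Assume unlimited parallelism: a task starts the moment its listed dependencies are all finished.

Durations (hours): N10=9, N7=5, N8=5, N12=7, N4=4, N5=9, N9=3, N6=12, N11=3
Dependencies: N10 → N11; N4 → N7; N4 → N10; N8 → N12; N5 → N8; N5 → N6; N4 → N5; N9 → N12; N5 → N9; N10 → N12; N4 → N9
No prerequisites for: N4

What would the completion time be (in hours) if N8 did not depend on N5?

With the dependency in place, N4→N5→N6 = 4+9+12 = 25 sets the finish at 25 hours.
Without N5→N8, N8's earliest start moves from 13 to 0.
New critical path: N4→N5→N6 = 4+9+12 = 25 ⇒ 25 hours.

25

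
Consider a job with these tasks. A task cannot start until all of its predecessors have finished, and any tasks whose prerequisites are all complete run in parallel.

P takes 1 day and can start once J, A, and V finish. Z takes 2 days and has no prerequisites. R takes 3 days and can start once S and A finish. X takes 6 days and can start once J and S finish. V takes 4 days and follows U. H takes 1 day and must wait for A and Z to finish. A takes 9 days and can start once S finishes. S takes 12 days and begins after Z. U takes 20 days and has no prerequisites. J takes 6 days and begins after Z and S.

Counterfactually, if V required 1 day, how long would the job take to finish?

26

As given, the longest chain is Z→S→J→X = 2+12+6+6 = 26, so the finish is 26 days.
V has 1 day of float (longest path through it is 25).
That remains the longest chain; total 26 days.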